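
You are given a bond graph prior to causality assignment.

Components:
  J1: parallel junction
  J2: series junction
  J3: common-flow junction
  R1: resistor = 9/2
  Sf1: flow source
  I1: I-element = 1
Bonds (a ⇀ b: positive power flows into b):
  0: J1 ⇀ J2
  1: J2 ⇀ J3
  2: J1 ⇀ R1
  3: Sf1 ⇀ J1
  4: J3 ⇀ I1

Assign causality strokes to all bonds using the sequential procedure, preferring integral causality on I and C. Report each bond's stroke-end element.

bond 3 stroke at Sf1  (Sf1: flow source, stroke at near end)
bond 4 stroke at I1  (I1 integral (f out))
bond 1 stroke at J3  (J3 flow already set via bond 4)
bond 0 stroke at J2  (J2: bond 1 brought flow, rest push out)
bond 2 stroke at J1  (J1 needs exactly one e-in)

b0 |J2
b1 |J3
b2 |J1
b3 |Sf1
b4 |I1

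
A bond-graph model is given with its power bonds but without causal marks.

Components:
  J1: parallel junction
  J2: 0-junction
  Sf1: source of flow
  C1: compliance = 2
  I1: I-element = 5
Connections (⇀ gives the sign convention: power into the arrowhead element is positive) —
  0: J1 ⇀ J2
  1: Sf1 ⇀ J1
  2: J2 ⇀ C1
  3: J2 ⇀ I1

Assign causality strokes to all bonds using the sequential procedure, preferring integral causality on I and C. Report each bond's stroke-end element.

β1 stroke→Sf1  (source Sf1 imposes f)
β0 stroke→J1  (J1: last free bond brings effort in)
β2 stroke→J2  (C1: C, integral causality)
β3 stroke→I1  (0-jn J2 has e-setter on 2)

#0 |J1
#1 |Sf1
#2 |J2
#3 |I1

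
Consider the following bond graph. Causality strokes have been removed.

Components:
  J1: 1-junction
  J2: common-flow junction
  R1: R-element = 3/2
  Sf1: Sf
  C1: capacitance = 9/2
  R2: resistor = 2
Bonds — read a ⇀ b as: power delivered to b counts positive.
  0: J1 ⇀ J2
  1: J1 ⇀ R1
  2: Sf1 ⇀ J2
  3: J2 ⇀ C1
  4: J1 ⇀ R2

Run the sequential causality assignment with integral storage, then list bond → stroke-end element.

b0 stroke at J2
b1 stroke at J1
b2 stroke at Sf1
b3 stroke at J2
b4 stroke at J1

b2 |Sf1  (Sf1 (Sf) sets flow on bond)
b0 |J2  (J2 flow already set via bond 2)
b3 |J2  (J2: bond 2 brought flow, rest push out)
b1 |J1  (J1 flow already set via bond 0)
b4 |J1  (common-f at J1 fixed by 0)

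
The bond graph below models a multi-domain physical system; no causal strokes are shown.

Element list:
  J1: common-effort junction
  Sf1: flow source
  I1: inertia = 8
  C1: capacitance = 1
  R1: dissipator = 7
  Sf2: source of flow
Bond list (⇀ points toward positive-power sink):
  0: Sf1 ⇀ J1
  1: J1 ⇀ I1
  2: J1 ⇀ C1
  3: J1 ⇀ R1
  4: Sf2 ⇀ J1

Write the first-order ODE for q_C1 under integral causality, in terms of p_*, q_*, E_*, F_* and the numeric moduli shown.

dq_C1/dt = F_Sf1 + F_Sf2 - p_I1/8 - q_C1/7

β0 →Sf1  (Sf1: flow source, stroke at near end)
β4 →Sf2  (Sf2 fixes flow; stroke at Sf2)
β1 →I1  (I1: I, integral causality)
β2 →J1  (prefer integral on C1)
β3 →R1  (0-jn J1 has e-setter on 2)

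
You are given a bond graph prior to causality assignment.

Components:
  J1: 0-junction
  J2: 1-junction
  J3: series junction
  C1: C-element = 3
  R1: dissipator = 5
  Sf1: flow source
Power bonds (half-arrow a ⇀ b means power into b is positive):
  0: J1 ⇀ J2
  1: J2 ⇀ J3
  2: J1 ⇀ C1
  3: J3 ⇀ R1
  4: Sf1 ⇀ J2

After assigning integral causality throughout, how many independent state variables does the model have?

bond 4 stroke→Sf1  (Sf1 (Sf) sets flow on bond)
bond 0 stroke→J2  (J2 flow already set via bond 4)
bond 1 stroke→J2  (1-jn J2 has f-setter on 4)
bond 3 stroke→J3  (J3: bond 1 brought flow, rest push out)
bond 2 stroke→J1  (closing 0-jn rule on J1)

1  (C1 all integral)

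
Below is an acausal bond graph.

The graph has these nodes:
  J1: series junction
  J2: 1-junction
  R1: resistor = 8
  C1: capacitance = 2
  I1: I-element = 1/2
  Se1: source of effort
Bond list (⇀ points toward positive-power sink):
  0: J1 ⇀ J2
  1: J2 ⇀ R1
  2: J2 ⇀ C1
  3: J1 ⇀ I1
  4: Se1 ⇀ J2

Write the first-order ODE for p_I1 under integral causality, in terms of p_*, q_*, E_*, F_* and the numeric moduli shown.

β4 stroke→J2  (source Se1 imposes e)
β2 stroke→J2  (C1 integral (e out))
β3 stroke→I1  (I1 integral (f out))
β0 stroke→J1  (1-jn J1 has f-setter on 3)
β1 stroke→J2  (J2: bond 0 brought flow, rest push out)

dp_I1/dt = E_Se1 - 16*p_I1 - q_C1/2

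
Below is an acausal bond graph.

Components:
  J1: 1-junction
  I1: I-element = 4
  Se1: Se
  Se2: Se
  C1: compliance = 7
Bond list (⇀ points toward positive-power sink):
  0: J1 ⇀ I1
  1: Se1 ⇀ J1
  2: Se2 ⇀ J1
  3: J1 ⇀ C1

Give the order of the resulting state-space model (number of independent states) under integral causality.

#1 →J1  (source Se1 imposes e)
#2 →J1  (Se2: effort source, stroke at far end)
#0 →I1  (I1 outputs flow p/I1)
#3 →J1  (J1 flow already set via bond 0)

2  (C1, I1 all integral)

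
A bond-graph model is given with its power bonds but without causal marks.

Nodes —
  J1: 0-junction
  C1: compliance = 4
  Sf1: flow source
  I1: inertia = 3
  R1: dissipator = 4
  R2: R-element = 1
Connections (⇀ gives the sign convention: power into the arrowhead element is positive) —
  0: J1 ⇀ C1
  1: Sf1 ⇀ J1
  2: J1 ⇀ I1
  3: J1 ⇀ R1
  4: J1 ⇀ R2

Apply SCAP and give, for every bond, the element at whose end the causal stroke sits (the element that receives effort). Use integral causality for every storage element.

bond 0 →J1
bond 1 →Sf1
bond 2 →I1
bond 3 →R1
bond 4 →R2

bond 1 stroke→Sf1  (source Sf1 imposes f)
bond 0 stroke→J1  (C1 outputs effort q/C1)
bond 2 stroke→I1  (J1: bond 0 brought effort, rest push out)
bond 3 stroke→R1  (J1 effort already set via bond 0)
bond 4 stroke→R2  (0-jn J1 has e-setter on 0)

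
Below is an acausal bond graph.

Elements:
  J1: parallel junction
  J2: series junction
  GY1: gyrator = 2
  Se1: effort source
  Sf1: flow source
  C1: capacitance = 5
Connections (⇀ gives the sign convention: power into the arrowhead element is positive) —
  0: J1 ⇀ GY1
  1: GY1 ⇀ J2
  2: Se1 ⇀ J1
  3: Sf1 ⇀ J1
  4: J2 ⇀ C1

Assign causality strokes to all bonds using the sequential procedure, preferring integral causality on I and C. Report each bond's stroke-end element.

#0 |GY1
#1 |GY1
#2 |J1
#3 |Sf1
#4 |J2

β2 |J1  (Se1 fixes effort; stroke away)
β3 |Sf1  (Sf1: flow source, stroke at near end)
β0 |GY1  (J1: bond 2 brought effort, rest push out)
β1 |GY1  (GY1: gyrator matches bond 0)
β4 |J2  (J2 flow already set via bond 1)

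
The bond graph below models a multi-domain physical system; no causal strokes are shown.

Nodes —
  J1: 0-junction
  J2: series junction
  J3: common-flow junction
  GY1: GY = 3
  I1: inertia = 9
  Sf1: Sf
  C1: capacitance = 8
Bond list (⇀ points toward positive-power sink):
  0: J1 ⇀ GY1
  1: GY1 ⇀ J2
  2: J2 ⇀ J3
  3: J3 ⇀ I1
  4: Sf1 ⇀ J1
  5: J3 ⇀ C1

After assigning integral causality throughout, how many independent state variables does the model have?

bond 4 |Sf1  (source Sf1 imposes f)
bond 0 |J1  (J1: last free bond brings effort in)
bond 1 |J2  (GY1: gyrator matches bond 0)
bond 2 |J3  (only one flow-in slot at J2)
bond 3 |I1  (I1 integral (f out))
bond 5 |J3  (J3 flow already set via bond 3)

2  (C1, I1 all integral)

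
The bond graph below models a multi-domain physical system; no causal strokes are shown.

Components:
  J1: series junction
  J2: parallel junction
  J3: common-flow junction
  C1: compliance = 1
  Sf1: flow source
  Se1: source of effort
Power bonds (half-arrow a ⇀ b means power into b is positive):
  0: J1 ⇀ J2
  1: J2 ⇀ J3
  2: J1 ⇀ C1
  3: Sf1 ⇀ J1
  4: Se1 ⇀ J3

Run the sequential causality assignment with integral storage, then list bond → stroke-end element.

#0 stroke→J1
#1 stroke→J2
#2 stroke→J1
#3 stroke→Sf1
#4 stroke→J3

β3 stroke→Sf1  (Sf1: flow source, stroke at near end)
β4 stroke→J3  (source Se1 imposes e)
β0 stroke→J1  (common-f at J1 fixed by 3)
β2 stroke→J1  (J1: bond 3 brought flow, rest push out)
β1 stroke→J2  (J2: last free bond brings effort in)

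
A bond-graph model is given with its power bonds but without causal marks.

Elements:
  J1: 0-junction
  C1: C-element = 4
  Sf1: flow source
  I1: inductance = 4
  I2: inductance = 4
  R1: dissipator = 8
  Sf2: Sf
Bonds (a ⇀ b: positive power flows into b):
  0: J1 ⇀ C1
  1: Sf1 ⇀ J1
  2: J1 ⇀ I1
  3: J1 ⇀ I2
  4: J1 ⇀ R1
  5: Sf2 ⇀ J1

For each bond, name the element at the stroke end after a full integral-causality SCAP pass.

b1 →Sf1  (Sf1: flow source, stroke at near end)
b5 →Sf2  (Sf2 fixes flow; stroke at Sf2)
b0 →J1  (C1 integral (e out))
b2 →I1  (0-jn J1 has e-setter on 0)
b3 →I2  (0-jn J1 has e-setter on 0)
b4 →R1  (common-e at J1 fixed by 0)

#0 →J1
#1 →Sf1
#2 →I1
#3 →I2
#4 →R1
#5 →Sf2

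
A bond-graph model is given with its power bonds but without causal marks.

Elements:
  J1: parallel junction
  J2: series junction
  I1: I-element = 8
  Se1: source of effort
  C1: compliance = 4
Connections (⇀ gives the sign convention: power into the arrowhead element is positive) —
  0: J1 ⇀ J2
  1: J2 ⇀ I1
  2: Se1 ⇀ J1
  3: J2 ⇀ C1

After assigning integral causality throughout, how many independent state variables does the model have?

b2 |J1  (Se1 (Se) sets effort on bond)
b0 |J2  (J1 effort already set via bond 2)
b1 |I1  (I1 outputs flow p/I1)
b3 |J2  (J2 flow already set via bond 1)

2  (C1, I1 all integral)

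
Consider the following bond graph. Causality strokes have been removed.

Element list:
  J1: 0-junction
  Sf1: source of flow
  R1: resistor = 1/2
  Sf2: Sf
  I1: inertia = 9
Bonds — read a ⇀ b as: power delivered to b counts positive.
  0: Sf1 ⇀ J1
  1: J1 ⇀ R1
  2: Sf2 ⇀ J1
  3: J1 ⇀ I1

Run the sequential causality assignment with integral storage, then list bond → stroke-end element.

bond 0 stroke at Sf1
bond 1 stroke at J1
bond 2 stroke at Sf2
bond 3 stroke at I1

#0 →Sf1  (Sf1 (Sf) sets flow on bond)
#2 →Sf2  (Sf2 (Sf) sets flow on bond)
#3 →I1  (I1: I, integral causality)
#1 →J1  (J1: last free bond brings effort in)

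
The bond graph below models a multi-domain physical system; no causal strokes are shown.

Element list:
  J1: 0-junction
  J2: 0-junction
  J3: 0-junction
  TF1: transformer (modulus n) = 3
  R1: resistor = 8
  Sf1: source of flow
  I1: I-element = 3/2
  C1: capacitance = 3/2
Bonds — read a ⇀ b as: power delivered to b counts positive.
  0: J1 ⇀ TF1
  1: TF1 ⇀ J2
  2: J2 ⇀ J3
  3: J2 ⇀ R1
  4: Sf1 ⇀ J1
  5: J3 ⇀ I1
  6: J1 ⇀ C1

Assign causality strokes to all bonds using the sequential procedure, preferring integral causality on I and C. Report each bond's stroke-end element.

#4 stroke at Sf1  (Sf1 (Sf) sets flow on bond)
#5 stroke at I1  (prefer integral on I1)
#2 stroke at J3  (J3 needs exactly one e-in)
#6 stroke at J1  (prefer integral on C1)
#0 stroke at TF1  (common-e at J1 fixed by 6)
#1 stroke at J2  (TF1 one-in-one-out from 0)
#3 stroke at R1  (J2: bond 1 brought effort, rest push out)

bond 0 →TF1
bond 1 →J2
bond 2 →J3
bond 3 →R1
bond 4 →Sf1
bond 5 →I1
bond 6 →J1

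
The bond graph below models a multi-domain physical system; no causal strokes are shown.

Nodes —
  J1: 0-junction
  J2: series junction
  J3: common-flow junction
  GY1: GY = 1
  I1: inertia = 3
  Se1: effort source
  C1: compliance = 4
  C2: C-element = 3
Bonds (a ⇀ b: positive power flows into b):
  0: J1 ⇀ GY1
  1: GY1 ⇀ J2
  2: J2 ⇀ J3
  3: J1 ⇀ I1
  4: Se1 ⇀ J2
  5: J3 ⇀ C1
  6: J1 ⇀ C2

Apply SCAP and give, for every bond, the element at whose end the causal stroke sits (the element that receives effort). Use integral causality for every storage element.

#0 |GY1
#1 |GY1
#2 |J2
#3 |I1
#4 |J2
#5 |J3
#6 |J1

b4 stroke at J2  (Se1: effort source, stroke at far end)
b3 stroke at I1  (I1 outputs flow p/I1)
b5 stroke at J3  (C1: C, integral causality)
b2 stroke at J2  (only one flow-in slot at J3)
b1 stroke at GY1  (J2: last free bond brings flow in)
b0 stroke at GY1  (through GY1, causality inverts; strokes same side of GY1)
b6 stroke at J1  (J1 needs exactly one e-in)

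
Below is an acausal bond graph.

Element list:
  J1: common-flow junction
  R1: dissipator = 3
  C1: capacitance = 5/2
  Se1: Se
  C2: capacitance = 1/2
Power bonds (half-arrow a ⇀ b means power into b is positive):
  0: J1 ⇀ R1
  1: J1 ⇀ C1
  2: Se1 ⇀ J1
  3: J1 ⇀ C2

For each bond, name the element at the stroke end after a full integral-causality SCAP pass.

bond 0 |R1
bond 1 |J1
bond 2 |J1
bond 3 |J1

#2 |J1  (Se1 fixes effort; stroke away)
#1 |J1  (prefer integral on C1)
#3 |J1  (C2 integral (e out))
#0 |R1  (closing 1-jn rule on J1)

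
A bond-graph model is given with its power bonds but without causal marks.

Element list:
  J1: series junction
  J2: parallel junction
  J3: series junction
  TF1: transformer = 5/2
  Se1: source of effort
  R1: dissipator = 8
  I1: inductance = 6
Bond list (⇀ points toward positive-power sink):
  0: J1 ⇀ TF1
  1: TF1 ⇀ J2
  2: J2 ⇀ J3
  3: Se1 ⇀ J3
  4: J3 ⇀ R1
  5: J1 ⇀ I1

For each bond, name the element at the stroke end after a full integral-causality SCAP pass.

b0 stroke→J1
b1 stroke→TF1
b2 stroke→J2
b3 stroke→J3
b4 stroke→J3
b5 stroke→I1

b3 stroke→J3  (Se1 (Se) sets effort on bond)
b5 stroke→I1  (I1 outputs flow p/I1)
b0 stroke→J1  (1-jn J1 has f-setter on 5)
b1 stroke→TF1  (through TF1, causality passes straight; one stroke at TF1)
b2 stroke→J2  (J2 needs exactly one e-in)
b4 stroke→J3  (J3 flow already set via bond 2)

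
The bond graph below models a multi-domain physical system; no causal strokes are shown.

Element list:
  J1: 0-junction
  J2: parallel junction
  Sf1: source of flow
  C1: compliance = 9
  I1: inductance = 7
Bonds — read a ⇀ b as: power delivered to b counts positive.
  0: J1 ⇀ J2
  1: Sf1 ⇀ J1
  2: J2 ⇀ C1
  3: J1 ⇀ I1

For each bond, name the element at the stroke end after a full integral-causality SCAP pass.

bond 0 stroke at J1
bond 1 stroke at Sf1
bond 2 stroke at J2
bond 3 stroke at I1

b1 →Sf1  (Sf1: flow source, stroke at near end)
b2 →J2  (prefer integral on C1)
b0 →J1  (J2 effort already set via bond 2)
b3 →I1  (J1 effort already set via bond 0)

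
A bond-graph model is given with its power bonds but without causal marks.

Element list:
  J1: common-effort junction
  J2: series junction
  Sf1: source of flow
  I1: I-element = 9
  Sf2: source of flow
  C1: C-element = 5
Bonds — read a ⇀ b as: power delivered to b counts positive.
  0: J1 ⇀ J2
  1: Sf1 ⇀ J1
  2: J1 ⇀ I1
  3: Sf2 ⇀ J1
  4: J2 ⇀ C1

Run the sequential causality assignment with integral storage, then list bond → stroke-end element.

#0 stroke→J1
#1 stroke→Sf1
#2 stroke→I1
#3 stroke→Sf2
#4 stroke→J2

β1 stroke at Sf1  (source Sf1 imposes f)
β3 stroke at Sf2  (Sf2 (Sf) sets flow on bond)
β2 stroke at I1  (I1 integral (f out))
β0 stroke at J1  (closing 0-jn rule on J1)
β4 stroke at J2  (J2: bond 0 brought flow, rest push out)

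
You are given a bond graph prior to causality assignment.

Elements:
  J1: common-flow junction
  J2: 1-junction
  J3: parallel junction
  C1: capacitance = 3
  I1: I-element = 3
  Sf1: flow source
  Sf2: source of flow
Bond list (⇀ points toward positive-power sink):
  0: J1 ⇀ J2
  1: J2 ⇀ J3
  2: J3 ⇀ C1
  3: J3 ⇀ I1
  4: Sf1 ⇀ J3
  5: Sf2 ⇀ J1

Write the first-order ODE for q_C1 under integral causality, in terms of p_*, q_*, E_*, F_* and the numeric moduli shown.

dq_C1/dt = F_Sf1 + F_Sf2 - p_I1/3

b4 |Sf1  (Sf1 fixes flow; stroke at Sf1)
b5 |Sf2  (Sf2: flow source, stroke at near end)
b0 |J1  (J1: bond 5 brought flow, rest push out)
b1 |J2  (1-jn J2 has f-setter on 0)
b2 |J3  (C1 integral (e out))
b3 |I1  (J3: bond 2 brought effort, rest push out)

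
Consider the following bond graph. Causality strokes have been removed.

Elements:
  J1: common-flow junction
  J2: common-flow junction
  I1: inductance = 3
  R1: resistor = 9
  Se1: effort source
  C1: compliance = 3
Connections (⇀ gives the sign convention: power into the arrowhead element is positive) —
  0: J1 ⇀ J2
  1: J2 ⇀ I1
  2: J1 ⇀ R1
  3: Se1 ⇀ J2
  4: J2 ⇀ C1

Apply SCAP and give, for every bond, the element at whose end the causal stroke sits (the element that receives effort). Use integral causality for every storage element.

bond 3 stroke at J2  (source Se1 imposes e)
bond 1 stroke at I1  (I1: I, integral causality)
bond 0 stroke at J2  (J2 flow already set via bond 1)
bond 4 stroke at J2  (J2: bond 1 brought flow, rest push out)
bond 2 stroke at J1  (J1: bond 0 brought flow, rest push out)

bond 0 |J2
bond 1 |I1
bond 2 |J1
bond 3 |J2
bond 4 |J2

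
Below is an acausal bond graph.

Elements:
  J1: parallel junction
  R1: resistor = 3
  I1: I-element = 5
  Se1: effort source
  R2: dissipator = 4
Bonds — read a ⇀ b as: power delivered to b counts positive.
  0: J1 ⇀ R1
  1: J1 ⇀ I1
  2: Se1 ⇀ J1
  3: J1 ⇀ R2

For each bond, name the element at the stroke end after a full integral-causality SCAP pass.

#0 stroke→R1
#1 stroke→I1
#2 stroke→J1
#3 stroke→R2

β2 |J1  (Se1 (Se) sets effort on bond)
β0 |R1  (J1 effort already set via bond 2)
β1 |I1  (J1 effort already set via bond 2)
β3 |R2  (J1 effort already set via bond 2)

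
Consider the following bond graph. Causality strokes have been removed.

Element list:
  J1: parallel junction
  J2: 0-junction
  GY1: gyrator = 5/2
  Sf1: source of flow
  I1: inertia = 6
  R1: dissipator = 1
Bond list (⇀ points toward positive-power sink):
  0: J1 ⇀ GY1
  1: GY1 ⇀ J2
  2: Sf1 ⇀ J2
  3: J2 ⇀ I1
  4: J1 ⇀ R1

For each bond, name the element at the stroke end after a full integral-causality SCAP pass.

b2 stroke at Sf1  (Sf1: flow source, stroke at near end)
b3 stroke at I1  (I1: I, integral causality)
b1 stroke at J2  (only one effort-in slot at J2)
b0 stroke at J1  (GY1: gyrator matches bond 1)
b4 stroke at R1  (common-e at J1 fixed by 0)

β0 |J1
β1 |J2
β2 |Sf1
β3 |I1
β4 |R1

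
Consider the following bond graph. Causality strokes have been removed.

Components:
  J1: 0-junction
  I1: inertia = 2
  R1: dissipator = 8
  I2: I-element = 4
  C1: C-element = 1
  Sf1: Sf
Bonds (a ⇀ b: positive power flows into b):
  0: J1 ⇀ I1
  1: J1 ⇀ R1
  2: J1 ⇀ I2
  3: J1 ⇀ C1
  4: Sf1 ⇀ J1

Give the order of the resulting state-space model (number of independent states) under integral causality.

3  (C1, I1, I2 all integral)

bond 4 |Sf1  (Sf1 (Sf) sets flow on bond)
bond 0 |I1  (I1 integral (f out))
bond 2 |I2  (I2 integral (f out))
bond 3 |J1  (C1 integral (e out))
bond 1 |R1  (common-e at J1 fixed by 3)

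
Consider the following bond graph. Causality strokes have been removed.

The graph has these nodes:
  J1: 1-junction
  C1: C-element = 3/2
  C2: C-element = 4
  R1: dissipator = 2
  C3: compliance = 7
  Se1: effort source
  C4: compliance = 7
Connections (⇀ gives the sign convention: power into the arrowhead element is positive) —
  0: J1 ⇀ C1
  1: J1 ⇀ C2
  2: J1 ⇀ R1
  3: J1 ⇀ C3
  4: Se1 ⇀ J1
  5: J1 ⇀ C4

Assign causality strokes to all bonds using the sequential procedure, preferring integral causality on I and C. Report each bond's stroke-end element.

#4 →J1  (Se1 (Se) sets effort on bond)
#0 →J1  (C1 outputs effort q/C1)
#1 →J1  (prefer integral on C2)
#3 →J1  (C3 integral (e out))
#5 →J1  (C4 integral (e out))
#2 →R1  (only one flow-in slot at J1)

bond 0 stroke at J1
bond 1 stroke at J1
bond 2 stroke at R1
bond 3 stroke at J1
bond 4 stroke at J1
bond 5 stroke at J1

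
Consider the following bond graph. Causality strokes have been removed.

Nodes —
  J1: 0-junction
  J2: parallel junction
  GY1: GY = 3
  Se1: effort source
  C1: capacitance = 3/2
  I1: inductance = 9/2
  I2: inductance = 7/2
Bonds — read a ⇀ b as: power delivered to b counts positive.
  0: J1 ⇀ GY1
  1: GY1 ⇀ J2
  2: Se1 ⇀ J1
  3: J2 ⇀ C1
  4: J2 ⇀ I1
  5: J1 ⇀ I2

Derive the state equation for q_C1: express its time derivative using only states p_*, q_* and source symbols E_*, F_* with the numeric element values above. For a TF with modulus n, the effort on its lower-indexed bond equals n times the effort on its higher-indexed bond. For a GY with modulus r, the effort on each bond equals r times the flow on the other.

dq_C1/dt = E_Se1/3 - 2*p_I1/9

bond 2 stroke→J1  (source Se1 imposes e)
bond 0 stroke→GY1  (J1 effort already set via bond 2)
bond 5 stroke→I2  (J1 effort already set via bond 2)
bond 1 stroke→GY1  (through GY1, causality inverts; strokes same side of GY1)
bond 3 stroke→J2  (C1 integral (e out))
bond 4 stroke→I1  (J2 effort already set via bond 3)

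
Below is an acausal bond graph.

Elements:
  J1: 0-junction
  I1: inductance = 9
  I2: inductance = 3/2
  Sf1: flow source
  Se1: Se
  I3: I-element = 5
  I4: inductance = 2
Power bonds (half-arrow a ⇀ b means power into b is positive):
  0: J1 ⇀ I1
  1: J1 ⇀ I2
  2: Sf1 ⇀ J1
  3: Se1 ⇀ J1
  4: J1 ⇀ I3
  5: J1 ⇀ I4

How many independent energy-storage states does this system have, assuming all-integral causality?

4  (I1, I2, I3, I4 all integral)

#2 →Sf1  (Sf1: flow source, stroke at near end)
#3 →J1  (Se1 (Se) sets effort on bond)
#0 →I1  (common-e at J1 fixed by 3)
#1 →I2  (J1 effort already set via bond 3)
#4 →I3  (common-e at J1 fixed by 3)
#5 →I4  (common-e at J1 fixed by 3)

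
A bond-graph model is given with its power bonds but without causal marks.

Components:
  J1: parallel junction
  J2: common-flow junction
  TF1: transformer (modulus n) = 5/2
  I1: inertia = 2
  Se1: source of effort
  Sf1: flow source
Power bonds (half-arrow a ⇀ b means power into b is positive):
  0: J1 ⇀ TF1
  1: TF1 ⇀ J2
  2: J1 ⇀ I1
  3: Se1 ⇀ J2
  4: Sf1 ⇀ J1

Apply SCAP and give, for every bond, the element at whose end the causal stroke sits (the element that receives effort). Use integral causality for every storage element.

β0 stroke at J1
β1 stroke at TF1
β2 stroke at I1
β3 stroke at J2
β4 stroke at Sf1

#3 stroke at J2  (Se1 (Se) sets effort on bond)
#4 stroke at Sf1  (Sf1 (Sf) sets flow on bond)
#1 stroke at TF1  (only one flow-in slot at J2)
#0 stroke at J1  (through TF1, causality passes straight; one stroke at TF1)
#2 stroke at I1  (J1: bond 0 brought effort, rest push out)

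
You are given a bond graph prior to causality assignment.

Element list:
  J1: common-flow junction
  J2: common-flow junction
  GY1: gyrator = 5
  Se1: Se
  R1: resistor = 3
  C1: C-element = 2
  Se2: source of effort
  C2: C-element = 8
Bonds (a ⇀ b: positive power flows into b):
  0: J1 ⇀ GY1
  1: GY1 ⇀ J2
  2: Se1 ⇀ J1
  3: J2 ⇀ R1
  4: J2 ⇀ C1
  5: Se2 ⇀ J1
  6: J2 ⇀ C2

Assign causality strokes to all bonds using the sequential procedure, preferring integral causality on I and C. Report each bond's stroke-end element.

bond 2 →J1  (Se1 fixes effort; stroke away)
bond 5 →J1  (Se2: effort source, stroke at far end)
bond 0 →GY1  (closing 1-jn rule on J1)
bond 1 →GY1  (GY1 both-in/both-out from 0)
bond 3 →J2  (1-jn J2 has f-setter on 1)
bond 4 →J2  (1-jn J2 has f-setter on 1)
bond 6 →J2  (common-f at J2 fixed by 1)

β0 stroke at GY1
β1 stroke at GY1
β2 stroke at J1
β3 stroke at J2
β4 stroke at J2
β5 stroke at J1
β6 stroke at J2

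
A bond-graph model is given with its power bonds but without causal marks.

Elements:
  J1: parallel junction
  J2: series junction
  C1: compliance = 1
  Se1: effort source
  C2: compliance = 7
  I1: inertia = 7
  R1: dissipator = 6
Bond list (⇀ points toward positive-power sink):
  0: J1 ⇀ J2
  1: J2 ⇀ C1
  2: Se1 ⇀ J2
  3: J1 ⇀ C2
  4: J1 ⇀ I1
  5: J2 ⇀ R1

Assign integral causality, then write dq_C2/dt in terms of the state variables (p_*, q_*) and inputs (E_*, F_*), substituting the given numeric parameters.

dq_C2/dt = -E_Se1/6 - p_I1/7 + q_C1/6 - q_C2/42

β2 stroke→J2  (source Se1 imposes e)
β1 stroke→J2  (C1 outputs effort q/C1)
β3 stroke→J1  (C2 integral (e out))
β0 stroke→J2  (J1: bond 3 brought effort, rest push out)
β4 stroke→I1  (0-jn J1 has e-setter on 3)
β5 stroke→R1  (J2: last free bond brings flow in)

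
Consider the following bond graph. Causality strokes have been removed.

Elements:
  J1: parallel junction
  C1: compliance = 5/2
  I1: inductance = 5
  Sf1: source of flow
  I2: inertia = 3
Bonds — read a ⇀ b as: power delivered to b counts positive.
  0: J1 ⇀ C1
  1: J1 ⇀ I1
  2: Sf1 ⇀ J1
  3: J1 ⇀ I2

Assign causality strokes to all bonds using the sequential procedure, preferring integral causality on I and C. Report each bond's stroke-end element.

b2 stroke→Sf1  (source Sf1 imposes f)
b0 stroke→J1  (C1 outputs effort q/C1)
b1 stroke→I1  (J1 effort already set via bond 0)
b3 stroke→I2  (J1 effort already set via bond 0)

β0 stroke→J1
β1 stroke→I1
β2 stroke→Sf1
β3 stroke→I2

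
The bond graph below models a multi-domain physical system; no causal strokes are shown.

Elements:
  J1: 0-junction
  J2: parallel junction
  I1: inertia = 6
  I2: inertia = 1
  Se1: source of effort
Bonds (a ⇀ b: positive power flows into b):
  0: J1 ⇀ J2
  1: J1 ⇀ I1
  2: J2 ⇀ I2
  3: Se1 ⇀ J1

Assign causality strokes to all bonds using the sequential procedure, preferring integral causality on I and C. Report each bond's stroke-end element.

β0 stroke→J2
β1 stroke→I1
β2 stroke→I2
β3 stroke→J1

β3 |J1  (Se1 (Se) sets effort on bond)
β0 |J2  (common-e at J1 fixed by 3)
β1 |I1  (J1: bond 3 brought effort, rest push out)
β2 |I2  (J2 effort already set via bond 0)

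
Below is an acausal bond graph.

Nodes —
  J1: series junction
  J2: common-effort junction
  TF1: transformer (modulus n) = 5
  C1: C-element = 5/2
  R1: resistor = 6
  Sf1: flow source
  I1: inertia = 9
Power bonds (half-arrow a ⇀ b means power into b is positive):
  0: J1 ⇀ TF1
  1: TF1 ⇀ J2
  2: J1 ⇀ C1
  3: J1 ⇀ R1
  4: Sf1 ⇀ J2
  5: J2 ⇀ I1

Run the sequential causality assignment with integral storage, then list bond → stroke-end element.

β4 stroke at Sf1  (source Sf1 imposes f)
β2 stroke at J1  (C1 outputs effort q/C1)
β5 stroke at I1  (I1 integral (f out))
β1 stroke at J2  (closing 0-jn rule on J2)
β0 stroke at TF1  (through TF1, causality passes straight; one stroke at TF1)
β3 stroke at J1  (J1 flow already set via bond 0)

b0 →TF1
b1 →J2
b2 →J1
b3 →J1
b4 →Sf1
b5 →I1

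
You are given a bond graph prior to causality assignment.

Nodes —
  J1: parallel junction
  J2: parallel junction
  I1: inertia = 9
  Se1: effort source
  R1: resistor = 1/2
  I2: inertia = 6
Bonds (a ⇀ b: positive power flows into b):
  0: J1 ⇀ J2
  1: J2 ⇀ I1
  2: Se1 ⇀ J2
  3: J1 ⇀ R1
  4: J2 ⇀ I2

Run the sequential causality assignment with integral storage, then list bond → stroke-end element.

β0 stroke→J1
β1 stroke→I1
β2 stroke→J2
β3 stroke→R1
β4 stroke→I2

#2 stroke at J2  (Se1 fixes effort; stroke away)
#0 stroke at J1  (J2: bond 2 brought effort, rest push out)
#1 stroke at I1  (J2 effort already set via bond 2)
#4 stroke at I2  (J2: bond 2 brought effort, rest push out)
#3 stroke at R1  (J1: bond 0 brought effort, rest push out)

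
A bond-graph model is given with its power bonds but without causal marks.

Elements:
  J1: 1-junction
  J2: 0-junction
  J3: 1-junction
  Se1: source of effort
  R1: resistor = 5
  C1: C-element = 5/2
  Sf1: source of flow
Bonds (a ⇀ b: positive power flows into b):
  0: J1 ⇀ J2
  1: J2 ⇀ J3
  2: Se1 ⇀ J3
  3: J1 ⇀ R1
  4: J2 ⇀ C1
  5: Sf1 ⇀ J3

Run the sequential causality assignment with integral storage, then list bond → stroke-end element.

b2 →J3  (source Se1 imposes e)
b5 →Sf1  (Sf1 (Sf) sets flow on bond)
b1 →J3  (common-f at J3 fixed by 5)
b4 →J2  (prefer integral on C1)
b0 →J1  (J2: bond 4 brought effort, rest push out)
b3 →R1  (J1: last free bond brings flow in)

#0 |J1
#1 |J3
#2 |J3
#3 |R1
#4 |J2
#5 |Sf1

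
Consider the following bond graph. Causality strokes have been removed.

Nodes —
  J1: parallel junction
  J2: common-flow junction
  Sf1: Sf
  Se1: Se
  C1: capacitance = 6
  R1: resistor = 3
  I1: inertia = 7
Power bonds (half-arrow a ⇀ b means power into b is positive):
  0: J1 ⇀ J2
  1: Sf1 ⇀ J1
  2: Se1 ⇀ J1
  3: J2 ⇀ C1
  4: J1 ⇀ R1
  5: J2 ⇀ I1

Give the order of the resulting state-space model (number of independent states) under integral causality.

2  (C1, I1 all integral)

#1 |Sf1  (Sf1 fixes flow; stroke at Sf1)
#2 |J1  (source Se1 imposes e)
#0 |J2  (J1 effort already set via bond 2)
#4 |R1  (0-jn J1 has e-setter on 2)
#3 |J2  (C1: C, integral causality)
#5 |I1  (only one flow-in slot at J2)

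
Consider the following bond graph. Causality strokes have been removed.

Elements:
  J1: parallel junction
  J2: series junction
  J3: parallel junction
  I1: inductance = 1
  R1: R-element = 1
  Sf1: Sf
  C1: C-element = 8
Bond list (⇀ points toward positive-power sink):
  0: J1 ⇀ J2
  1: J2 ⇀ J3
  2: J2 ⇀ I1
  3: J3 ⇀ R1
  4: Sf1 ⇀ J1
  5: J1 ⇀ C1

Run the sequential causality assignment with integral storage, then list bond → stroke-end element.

b0 →J2
b1 →J2
b2 →I1
b3 →J3
b4 →Sf1
b5 →J1

β4 stroke→Sf1  (source Sf1 imposes f)
β2 stroke→I1  (prefer integral on I1)
β0 stroke→J2  (1-jn J2 has f-setter on 2)
β1 stroke→J2  (1-jn J2 has f-setter on 2)
β3 stroke→J3  (closing 0-jn rule on J3)
β5 stroke→J1  (J1 needs exactly one e-in)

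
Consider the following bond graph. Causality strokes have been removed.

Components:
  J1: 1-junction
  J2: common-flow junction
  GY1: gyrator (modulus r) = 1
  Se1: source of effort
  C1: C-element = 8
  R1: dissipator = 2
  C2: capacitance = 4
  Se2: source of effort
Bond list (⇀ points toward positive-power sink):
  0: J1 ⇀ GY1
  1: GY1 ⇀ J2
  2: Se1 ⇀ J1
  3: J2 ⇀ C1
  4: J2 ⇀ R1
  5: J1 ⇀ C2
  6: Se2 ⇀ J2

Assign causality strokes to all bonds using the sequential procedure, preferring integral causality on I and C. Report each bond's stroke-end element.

β0 stroke→GY1
β1 stroke→GY1
β2 stroke→J1
β3 stroke→J2
β4 stroke→J2
β5 stroke→J1
β6 stroke→J2

#2 stroke→J1  (source Se1 imposes e)
#6 stroke→J2  (Se2 fixes effort; stroke away)
#3 stroke→J2  (C1: C, integral causality)
#5 stroke→J1  (C2 integral (e out))
#0 stroke→GY1  (J1 needs exactly one f-in)
#1 stroke→GY1  (GY GY1: same side as bond 0)
#4 stroke→J2  (1-jn J2 has f-setter on 1)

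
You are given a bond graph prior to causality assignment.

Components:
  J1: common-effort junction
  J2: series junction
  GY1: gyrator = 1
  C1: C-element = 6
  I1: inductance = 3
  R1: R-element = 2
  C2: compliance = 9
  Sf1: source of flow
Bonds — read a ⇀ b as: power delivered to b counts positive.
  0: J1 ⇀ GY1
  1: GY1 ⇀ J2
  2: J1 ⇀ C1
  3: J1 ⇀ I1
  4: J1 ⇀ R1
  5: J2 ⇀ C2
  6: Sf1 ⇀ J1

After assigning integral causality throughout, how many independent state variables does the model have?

bond 6 →Sf1  (Sf1: flow source, stroke at near end)
bond 2 →J1  (C1 integral (e out))
bond 0 →GY1  (J1: bond 2 brought effort, rest push out)
bond 3 →I1  (common-e at J1 fixed by 2)
bond 4 →R1  (J1: bond 2 brought effort, rest push out)
bond 1 →GY1  (through GY1, causality inverts; strokes same side of GY1)
bond 5 →J2  (1-jn J2 has f-setter on 1)

3  (C1, C2, I1 all integral)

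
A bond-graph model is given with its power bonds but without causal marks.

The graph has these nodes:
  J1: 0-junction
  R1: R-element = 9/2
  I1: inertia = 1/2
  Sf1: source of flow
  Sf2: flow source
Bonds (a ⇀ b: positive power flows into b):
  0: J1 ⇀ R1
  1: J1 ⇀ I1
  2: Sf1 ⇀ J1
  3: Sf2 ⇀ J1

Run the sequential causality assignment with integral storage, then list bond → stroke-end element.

bond 2 stroke→Sf1  (Sf1 fixes flow; stroke at Sf1)
bond 3 stroke→Sf2  (Sf2: flow source, stroke at near end)
bond 1 stroke→I1  (prefer integral on I1)
bond 0 stroke→J1  (J1: last free bond brings effort in)

#0 |J1
#1 |I1
#2 |Sf1
#3 |Sf2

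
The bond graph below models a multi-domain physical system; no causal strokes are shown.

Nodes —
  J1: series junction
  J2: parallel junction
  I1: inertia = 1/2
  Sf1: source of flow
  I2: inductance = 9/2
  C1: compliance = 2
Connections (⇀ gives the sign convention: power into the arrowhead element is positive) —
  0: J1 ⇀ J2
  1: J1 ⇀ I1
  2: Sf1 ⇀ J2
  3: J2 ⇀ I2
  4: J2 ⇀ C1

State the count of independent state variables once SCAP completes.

3  (C1, I1, I2 all integral)

β2 |Sf1  (source Sf1 imposes f)
β1 |I1  (I1: I, integral causality)
β0 |J1  (common-f at J1 fixed by 1)
β3 |I2  (I2 outputs flow p/I2)
β4 |J2  (J2: last free bond brings effort in)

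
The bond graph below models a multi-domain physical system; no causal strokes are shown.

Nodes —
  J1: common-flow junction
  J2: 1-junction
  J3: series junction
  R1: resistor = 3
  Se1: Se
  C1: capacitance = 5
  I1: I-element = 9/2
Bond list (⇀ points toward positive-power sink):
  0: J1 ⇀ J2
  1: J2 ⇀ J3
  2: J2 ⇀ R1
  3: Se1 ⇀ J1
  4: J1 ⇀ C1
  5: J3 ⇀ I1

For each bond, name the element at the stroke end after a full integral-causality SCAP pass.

bond 0 |J2
bond 1 |J3
bond 2 |J2
bond 3 |J1
bond 4 |J1
bond 5 |I1

#3 →J1  (Se1: effort source, stroke at far end)
#4 →J1  (C1 outputs effort q/C1)
#0 →J2  (only one flow-in slot at J1)
#5 →I1  (prefer integral on I1)
#1 →J3  (common-f at J3 fixed by 5)
#2 →J2  (J2: bond 1 brought flow, rest push out)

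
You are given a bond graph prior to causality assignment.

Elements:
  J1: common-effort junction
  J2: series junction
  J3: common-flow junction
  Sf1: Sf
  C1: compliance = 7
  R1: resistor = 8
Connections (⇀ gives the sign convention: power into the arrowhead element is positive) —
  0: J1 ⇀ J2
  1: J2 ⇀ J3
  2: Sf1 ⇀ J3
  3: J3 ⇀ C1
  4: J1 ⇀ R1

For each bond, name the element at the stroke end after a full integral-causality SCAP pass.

b2 →Sf1  (Sf1 fixes flow; stroke at Sf1)
b1 →J3  (common-f at J3 fixed by 2)
b3 →J3  (common-f at J3 fixed by 2)
b0 →J2  (1-jn J2 has f-setter on 1)
b4 →J1  (J1: last free bond brings effort in)

#0 →J2
#1 →J3
#2 →Sf1
#3 →J3
#4 →J1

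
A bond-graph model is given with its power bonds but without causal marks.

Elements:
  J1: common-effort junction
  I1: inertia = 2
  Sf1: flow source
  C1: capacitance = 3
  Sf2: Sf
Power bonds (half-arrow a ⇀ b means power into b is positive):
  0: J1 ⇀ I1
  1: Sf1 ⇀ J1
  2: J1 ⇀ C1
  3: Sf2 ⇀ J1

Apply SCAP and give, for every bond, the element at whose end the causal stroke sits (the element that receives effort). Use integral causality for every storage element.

b1 |Sf1  (Sf1 (Sf) sets flow on bond)
b3 |Sf2  (Sf2: flow source, stroke at near end)
b0 |I1  (I1 outputs flow p/I1)
b2 |J1  (closing 0-jn rule on J1)

#0 stroke at I1
#1 stroke at Sf1
#2 stroke at J1
#3 stroke at Sf2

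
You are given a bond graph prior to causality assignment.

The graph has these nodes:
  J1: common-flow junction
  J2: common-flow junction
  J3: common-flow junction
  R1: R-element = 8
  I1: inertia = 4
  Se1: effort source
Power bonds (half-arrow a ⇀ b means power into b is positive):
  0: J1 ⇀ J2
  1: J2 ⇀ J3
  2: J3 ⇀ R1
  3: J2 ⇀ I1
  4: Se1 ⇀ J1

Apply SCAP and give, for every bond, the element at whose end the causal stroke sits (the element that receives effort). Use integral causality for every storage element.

#0 stroke→J2
#1 stroke→J2
#2 stroke→J3
#3 stroke→I1
#4 stroke→J1

bond 4 |J1  (Se1 fixes effort; stroke away)
bond 0 |J2  (only one flow-in slot at J1)
bond 3 |I1  (prefer integral on I1)
bond 1 |J2  (common-f at J2 fixed by 3)
bond 2 |J3  (J3 flow already set via bond 1)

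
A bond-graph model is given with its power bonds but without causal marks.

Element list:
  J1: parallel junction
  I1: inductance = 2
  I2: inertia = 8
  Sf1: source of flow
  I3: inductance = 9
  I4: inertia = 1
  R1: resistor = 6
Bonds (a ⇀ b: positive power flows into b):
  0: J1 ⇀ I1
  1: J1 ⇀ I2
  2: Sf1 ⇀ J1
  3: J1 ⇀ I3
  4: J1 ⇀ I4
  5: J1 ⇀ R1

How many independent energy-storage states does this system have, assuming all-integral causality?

β2 →Sf1  (Sf1: flow source, stroke at near end)
β0 →I1  (prefer integral on I1)
β1 →I2  (prefer integral on I2)
β3 →I3  (prefer integral on I3)
β4 →I4  (prefer integral on I4)
β5 →J1  (closing 0-jn rule on J1)

4  (I1, I2, I3, I4 all integral)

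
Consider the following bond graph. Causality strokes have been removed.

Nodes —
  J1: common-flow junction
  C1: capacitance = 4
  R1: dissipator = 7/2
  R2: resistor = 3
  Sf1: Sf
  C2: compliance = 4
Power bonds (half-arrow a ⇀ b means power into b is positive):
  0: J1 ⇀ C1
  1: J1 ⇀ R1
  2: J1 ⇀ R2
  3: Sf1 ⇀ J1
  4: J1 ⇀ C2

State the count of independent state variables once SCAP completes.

#3 |Sf1  (source Sf1 imposes f)
#0 |J1  (1-jn J1 has f-setter on 3)
#1 |J1  (common-f at J1 fixed by 3)
#2 |J1  (common-f at J1 fixed by 3)
#4 |J1  (1-jn J1 has f-setter on 3)

2  (C1, C2 all integral)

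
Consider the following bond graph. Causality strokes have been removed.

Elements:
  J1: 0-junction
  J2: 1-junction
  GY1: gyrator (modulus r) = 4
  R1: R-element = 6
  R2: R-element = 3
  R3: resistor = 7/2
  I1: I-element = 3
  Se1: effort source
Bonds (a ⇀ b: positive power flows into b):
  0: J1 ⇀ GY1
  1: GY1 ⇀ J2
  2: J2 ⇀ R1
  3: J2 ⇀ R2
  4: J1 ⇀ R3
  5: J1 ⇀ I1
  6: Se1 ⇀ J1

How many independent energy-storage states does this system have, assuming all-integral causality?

β6 |J1  (Se1 (Se) sets effort on bond)
β0 |GY1  (J1 effort already set via bond 6)
β4 |R3  (common-e at J1 fixed by 6)
β5 |I1  (common-e at J1 fixed by 6)
β1 |GY1  (GY1 both-in/both-out from 0)
β2 |J2  (1-jn J2 has f-setter on 1)
β3 |J2  (J2: bond 1 brought flow, rest push out)

1  (I1 all integral)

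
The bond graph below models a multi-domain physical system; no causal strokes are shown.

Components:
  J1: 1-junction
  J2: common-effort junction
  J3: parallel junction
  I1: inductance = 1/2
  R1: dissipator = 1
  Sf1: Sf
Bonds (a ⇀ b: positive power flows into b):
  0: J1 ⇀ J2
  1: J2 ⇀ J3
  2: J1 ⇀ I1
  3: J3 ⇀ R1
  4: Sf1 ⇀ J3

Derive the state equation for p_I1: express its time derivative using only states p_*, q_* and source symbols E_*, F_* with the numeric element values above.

#4 stroke at Sf1  (Sf1: flow source, stroke at near end)
#2 stroke at I1  (I1 integral (f out))
#0 stroke at J1  (1-jn J1 has f-setter on 2)
#1 stroke at J2  (J2 needs exactly one e-in)
#3 stroke at J3  (J3 needs exactly one e-in)

dp_I1/dt = -F_Sf1 - 2*p_I1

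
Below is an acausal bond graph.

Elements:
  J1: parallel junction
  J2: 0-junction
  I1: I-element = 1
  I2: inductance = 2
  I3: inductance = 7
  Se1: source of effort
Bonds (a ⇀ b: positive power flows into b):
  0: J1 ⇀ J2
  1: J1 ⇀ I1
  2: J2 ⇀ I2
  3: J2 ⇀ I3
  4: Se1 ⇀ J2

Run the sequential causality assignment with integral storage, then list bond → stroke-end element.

b4 |J2  (Se1 fixes effort; stroke away)
b0 |J1  (common-e at J2 fixed by 4)
b2 |I2  (0-jn J2 has e-setter on 4)
b3 |I3  (0-jn J2 has e-setter on 4)
b1 |I1  (0-jn J1 has e-setter on 0)

β0 stroke at J1
β1 stroke at I1
β2 stroke at I2
β3 stroke at I3
β4 stroke at J2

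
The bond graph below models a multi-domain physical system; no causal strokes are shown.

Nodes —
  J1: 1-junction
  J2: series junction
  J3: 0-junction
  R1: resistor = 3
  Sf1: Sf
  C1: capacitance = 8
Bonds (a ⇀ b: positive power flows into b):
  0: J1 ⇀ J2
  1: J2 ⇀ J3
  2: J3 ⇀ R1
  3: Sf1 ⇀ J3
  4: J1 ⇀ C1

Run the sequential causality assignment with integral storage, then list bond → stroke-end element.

b3 stroke→Sf1  (Sf1 fixes flow; stroke at Sf1)
b4 stroke→J1  (C1 integral (e out))
b0 stroke→J2  (J1: last free bond brings flow in)
b1 stroke→J3  (only one flow-in slot at J2)
b2 stroke→R1  (J3: bond 1 brought effort, rest push out)

#0 stroke→J2
#1 stroke→J3
#2 stroke→R1
#3 stroke→Sf1
#4 stroke→J1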